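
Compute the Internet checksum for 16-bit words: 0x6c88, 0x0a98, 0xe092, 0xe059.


Sum all words (with carry folding):
+ 0x6c88 = 0x6c88
+ 0x0a98 = 0x7720
+ 0xe092 = 0x57b3
+ 0xe059 = 0x380d
One's complement: ~0x380d
Checksum = 0xc7f2


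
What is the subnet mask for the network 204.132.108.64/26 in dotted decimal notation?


/26 means 26 network bits, 6 host bits
Binary: 11111111111111111111111111000000
Mask: 255.255.255.192


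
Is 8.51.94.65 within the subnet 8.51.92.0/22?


Subnet network: 8.51.92.0
Test IP AND mask: 8.51.92.0
Yes, 8.51.94.65 is in 8.51.92.0/22


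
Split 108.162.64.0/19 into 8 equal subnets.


New prefix = 19 + 3 = 22
Each subnet has 1024 addresses
  108.162.64.0/22
  108.162.68.0/22
  108.162.72.0/22
  108.162.76.0/22
  108.162.80.0/22
  108.162.84.0/22
  108.162.88.0/22
  108.162.92.0/22
Subnets: 108.162.64.0/22, 108.162.68.0/22, 108.162.72.0/22, 108.162.76.0/22, 108.162.80.0/22, 108.162.84.0/22, 108.162.88.0/22, 108.162.92.0/22


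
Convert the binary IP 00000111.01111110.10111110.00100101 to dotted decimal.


00000111 = 7
01111110 = 126
10111110 = 190
00100101 = 37
IP: 7.126.190.37


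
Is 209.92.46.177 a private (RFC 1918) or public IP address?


RFC 1918 private ranges:
  10.0.0.0/8 (10.0.0.0 - 10.255.255.255)
  172.16.0.0/12 (172.16.0.0 - 172.31.255.255)
  192.168.0.0/16 (192.168.0.0 - 192.168.255.255)
Public (not in any RFC 1918 range)


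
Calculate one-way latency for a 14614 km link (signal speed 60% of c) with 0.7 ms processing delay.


Speed = 0.6 * 3e5 km/s = 180000 km/s
Propagation delay = 14614 / 180000 = 0.0812 s = 81.1889 ms
Processing delay = 0.7 ms
Total one-way latency = 81.8889 ms


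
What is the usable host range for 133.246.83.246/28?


Network: 133.246.83.240
Broadcast: 133.246.83.255
First usable = network + 1
Last usable = broadcast - 1
Range: 133.246.83.241 to 133.246.83.254


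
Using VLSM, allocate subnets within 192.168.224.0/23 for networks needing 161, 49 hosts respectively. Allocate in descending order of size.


161 hosts -> /24 (254 usable): 192.168.224.0/24
49 hosts -> /26 (62 usable): 192.168.225.0/26
Allocation: 192.168.224.0/24 (161 hosts, 254 usable); 192.168.225.0/26 (49 hosts, 62 usable)


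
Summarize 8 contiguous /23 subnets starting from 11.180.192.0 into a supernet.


Original prefix: /23
Number of subnets: 8 = 2^3
New prefix = 23 - 3 = 20
Supernet: 11.180.192.0/20


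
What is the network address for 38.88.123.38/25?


IP:   00100110.01011000.01111011.00100110
Mask: 11111111.11111111.11111111.10000000
AND operation:
Net:  00100110.01011000.01111011.00000000
Network: 38.88.123.0/25


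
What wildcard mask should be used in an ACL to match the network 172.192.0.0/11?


Subnet mask: 255.224.0.0
Wildcard = 255.255.255.255 - subnet mask
255 - 255 = 0
255 - 224 = 31
255 - 0 = 255
255 - 0 = 255
Wildcard: 0.31.255.255


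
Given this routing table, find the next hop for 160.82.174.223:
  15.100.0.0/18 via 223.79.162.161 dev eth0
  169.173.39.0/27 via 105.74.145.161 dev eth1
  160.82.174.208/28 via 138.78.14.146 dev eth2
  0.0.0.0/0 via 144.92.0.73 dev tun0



Longest prefix match for 160.82.174.223:
  /18 15.100.0.0: no
  /27 169.173.39.0: no
  /28 160.82.174.208: MATCH
  /0 0.0.0.0: MATCH
Selected: next-hop 138.78.14.146 via eth2 (matched /28)


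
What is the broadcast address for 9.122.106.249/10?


Network: 9.64.0.0/10
Host bits = 22
Set all host bits to 1:
Broadcast: 9.127.255.255


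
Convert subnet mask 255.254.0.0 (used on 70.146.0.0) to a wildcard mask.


Subnet mask: 255.254.0.0
Wildcard = 255.255.255.255 - subnet mask
255 - 255 = 0
255 - 254 = 1
255 - 0 = 255
255 - 0 = 255
Wildcard: 0.1.255.255


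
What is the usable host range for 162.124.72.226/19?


Network: 162.124.64.0
Broadcast: 162.124.95.255
First usable = network + 1
Last usable = broadcast - 1
Range: 162.124.64.1 to 162.124.95.254


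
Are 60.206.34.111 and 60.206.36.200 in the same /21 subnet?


Mask: 255.255.248.0
60.206.34.111 AND mask = 60.206.32.0
60.206.36.200 AND mask = 60.206.32.0
Yes, same subnet (60.206.32.0)


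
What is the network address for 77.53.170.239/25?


IP:   01001101.00110101.10101010.11101111
Mask: 11111111.11111111.11111111.10000000
AND operation:
Net:  01001101.00110101.10101010.10000000
Network: 77.53.170.128/25


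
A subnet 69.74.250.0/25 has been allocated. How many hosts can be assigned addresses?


Host bits = 32 - 25 = 7
Total addresses = 2^7 = 128
Usable = total - 2 (network and broadcast)
Usable hosts: 126


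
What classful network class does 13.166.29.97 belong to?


First octet: 13
Binary: 00001101
0xxxxxxx -> Class A (1-126)
Class A, default mask 255.0.0.0 (/8)


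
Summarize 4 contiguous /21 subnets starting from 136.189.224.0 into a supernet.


Original prefix: /21
Number of subnets: 4 = 2^2
New prefix = 21 - 2 = 19
Supernet: 136.189.224.0/19


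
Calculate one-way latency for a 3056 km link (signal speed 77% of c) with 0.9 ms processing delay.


Speed = 0.77 * 3e5 km/s = 231000 km/s
Propagation delay = 3056 / 231000 = 0.0132 s = 13.2294 ms
Processing delay = 0.9 ms
Total one-way latency = 14.1294 ms


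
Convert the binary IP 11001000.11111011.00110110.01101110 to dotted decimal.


11001000 = 200
11111011 = 251
00110110 = 54
01101110 = 110
IP: 200.251.54.110


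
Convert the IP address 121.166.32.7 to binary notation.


121 = 01111001
166 = 10100110
32 = 00100000
7 = 00000111
Binary: 01111001.10100110.00100000.00000111


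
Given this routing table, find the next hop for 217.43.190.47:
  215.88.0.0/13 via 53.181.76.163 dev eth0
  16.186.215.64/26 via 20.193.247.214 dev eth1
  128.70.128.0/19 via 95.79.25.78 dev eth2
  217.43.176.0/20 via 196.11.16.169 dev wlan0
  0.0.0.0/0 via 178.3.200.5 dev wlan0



Longest prefix match for 217.43.190.47:
  /13 215.88.0.0: no
  /26 16.186.215.64: no
  /19 128.70.128.0: no
  /20 217.43.176.0: MATCH
  /0 0.0.0.0: MATCH
Selected: next-hop 196.11.16.169 via wlan0 (matched /20)


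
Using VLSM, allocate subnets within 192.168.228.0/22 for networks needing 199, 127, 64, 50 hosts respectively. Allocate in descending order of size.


199 hosts -> /24 (254 usable): 192.168.228.0/24
127 hosts -> /24 (254 usable): 192.168.229.0/24
64 hosts -> /25 (126 usable): 192.168.230.0/25
50 hosts -> /26 (62 usable): 192.168.230.128/26
Allocation: 192.168.228.0/24 (199 hosts, 254 usable); 192.168.229.0/24 (127 hosts, 254 usable); 192.168.230.0/25 (64 hosts, 126 usable); 192.168.230.128/26 (50 hosts, 62 usable)


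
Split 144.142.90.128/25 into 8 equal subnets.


New prefix = 25 + 3 = 28
Each subnet has 16 addresses
  144.142.90.128/28
  144.142.90.144/28
  144.142.90.160/28
  144.142.90.176/28
  144.142.90.192/28
  144.142.90.208/28
  144.142.90.224/28
  144.142.90.240/28
Subnets: 144.142.90.128/28, 144.142.90.144/28, 144.142.90.160/28, 144.142.90.176/28, 144.142.90.192/28, 144.142.90.208/28, 144.142.90.224/28, 144.142.90.240/28


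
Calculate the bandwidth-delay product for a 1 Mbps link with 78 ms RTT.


BDP = bandwidth * RTT
= 1 Mbps * 78 ms
= 1 * 1e6 * 78 / 1000 bits
= 78000 bits
= 9750 bytes
= 9.5215 KB
BDP = 78000 bits (9750 bytes)


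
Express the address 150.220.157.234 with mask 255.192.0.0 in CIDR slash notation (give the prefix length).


Binary: 11111111.11000000.00000000.00000000
Count leading 1s
Prefix: /10


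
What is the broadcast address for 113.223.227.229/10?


Network: 113.192.0.0/10
Host bits = 22
Set all host bits to 1:
Broadcast: 113.255.255.255


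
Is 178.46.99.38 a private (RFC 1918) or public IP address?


RFC 1918 private ranges:
  10.0.0.0/8 (10.0.0.0 - 10.255.255.255)
  172.16.0.0/12 (172.16.0.0 - 172.31.255.255)
  192.168.0.0/16 (192.168.0.0 - 192.168.255.255)
Public (not in any RFC 1918 range)


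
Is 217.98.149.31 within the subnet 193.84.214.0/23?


Subnet network: 193.84.214.0
Test IP AND mask: 217.98.148.0
No, 217.98.149.31 is not in 193.84.214.0/23


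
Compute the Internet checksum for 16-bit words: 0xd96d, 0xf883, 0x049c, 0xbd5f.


Sum all words (with carry folding):
+ 0xd96d = 0xd96d
+ 0xf883 = 0xd1f1
+ 0x049c = 0xd68d
+ 0xbd5f = 0x93ed
One's complement: ~0x93ed
Checksum = 0x6c12


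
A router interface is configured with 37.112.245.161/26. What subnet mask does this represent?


/26 means 26 network bits, 6 host bits
Binary: 11111111111111111111111111000000
Mask: 255.255.255.192


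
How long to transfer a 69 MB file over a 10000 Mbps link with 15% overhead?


Effective throughput = 10000 * (1 - 15/100) = 8500 Mbps
File size in Mb = 69 * 8 = 552 Mb
Time = 552 / 8500
Time = 0.0649 seconds


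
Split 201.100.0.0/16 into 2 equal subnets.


New prefix = 16 + 1 = 17
Each subnet has 32768 addresses
  201.100.0.0/17
  201.100.128.0/17
Subnets: 201.100.0.0/17, 201.100.128.0/17


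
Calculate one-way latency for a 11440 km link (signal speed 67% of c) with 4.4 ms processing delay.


Speed = 0.67 * 3e5 km/s = 201000 km/s
Propagation delay = 11440 / 201000 = 0.0569 s = 56.9154 ms
Processing delay = 4.4 ms
Total one-way latency = 61.3154 ms


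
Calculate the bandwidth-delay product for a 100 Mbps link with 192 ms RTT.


BDP = bandwidth * RTT
= 100 Mbps * 192 ms
= 100 * 1e6 * 192 / 1000 bits
= 19200000 bits
= 2400000 bytes
= 2343.75 KB
BDP = 19200000 bits (2400000 bytes)


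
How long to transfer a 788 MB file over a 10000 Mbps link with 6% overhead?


Effective throughput = 10000 * (1 - 6/100) = 9400 Mbps
File size in Mb = 788 * 8 = 6304 Mb
Time = 6304 / 9400
Time = 0.6706 seconds


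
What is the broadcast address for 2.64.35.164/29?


Network: 2.64.35.160/29
Host bits = 3
Set all host bits to 1:
Broadcast: 2.64.35.167


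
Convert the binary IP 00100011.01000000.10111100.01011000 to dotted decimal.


00100011 = 35
01000000 = 64
10111100 = 188
01011000 = 88
IP: 35.64.188.88


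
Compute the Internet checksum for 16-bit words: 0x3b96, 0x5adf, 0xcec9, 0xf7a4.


Sum all words (with carry folding):
+ 0x3b96 = 0x3b96
+ 0x5adf = 0x9675
+ 0xcec9 = 0x653f
+ 0xf7a4 = 0x5ce4
One's complement: ~0x5ce4
Checksum = 0xa31b


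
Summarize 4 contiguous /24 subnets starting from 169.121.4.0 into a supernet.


Original prefix: /24
Number of subnets: 4 = 2^2
New prefix = 24 - 2 = 22
Supernet: 169.121.4.0/22


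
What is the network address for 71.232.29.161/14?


IP:   01000111.11101000.00011101.10100001
Mask: 11111111.11111100.00000000.00000000
AND operation:
Net:  01000111.11101000.00000000.00000000
Network: 71.232.0.0/14


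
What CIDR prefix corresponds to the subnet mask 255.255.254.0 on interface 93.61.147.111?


Binary: 11111111.11111111.11111110.00000000
Count leading 1s
Prefix: /23


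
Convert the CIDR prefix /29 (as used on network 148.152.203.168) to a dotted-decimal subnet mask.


/29 means 29 network bits, 3 host bits
Binary: 11111111111111111111111111111000
Mask: 255.255.255.248


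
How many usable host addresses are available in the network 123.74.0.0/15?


Host bits = 32 - 15 = 17
Total addresses = 2^17 = 131072
Usable = total - 2 (network and broadcast)
Usable hosts: 131070


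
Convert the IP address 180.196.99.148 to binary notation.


180 = 10110100
196 = 11000100
99 = 01100011
148 = 10010100
Binary: 10110100.11000100.01100011.10010100


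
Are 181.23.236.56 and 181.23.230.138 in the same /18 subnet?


Mask: 255.255.192.0
181.23.236.56 AND mask = 181.23.192.0
181.23.230.138 AND mask = 181.23.192.0
Yes, same subnet (181.23.192.0)


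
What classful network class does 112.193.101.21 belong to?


First octet: 112
Binary: 01110000
0xxxxxxx -> Class A (1-126)
Class A, default mask 255.0.0.0 (/8)


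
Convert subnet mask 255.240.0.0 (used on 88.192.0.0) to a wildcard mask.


Subnet mask: 255.240.0.0
Wildcard = 255.255.255.255 - subnet mask
255 - 255 = 0
255 - 240 = 15
255 - 0 = 255
255 - 0 = 255
Wildcard: 0.15.255.255


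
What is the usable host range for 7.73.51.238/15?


Network: 7.72.0.0
Broadcast: 7.73.255.255
First usable = network + 1
Last usable = broadcast - 1
Range: 7.72.0.1 to 7.73.255.254


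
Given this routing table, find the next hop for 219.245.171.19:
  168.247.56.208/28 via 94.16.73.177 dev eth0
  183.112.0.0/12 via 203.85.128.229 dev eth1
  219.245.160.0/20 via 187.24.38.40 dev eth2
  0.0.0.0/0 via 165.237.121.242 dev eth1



Longest prefix match for 219.245.171.19:
  /28 168.247.56.208: no
  /12 183.112.0.0: no
  /20 219.245.160.0: MATCH
  /0 0.0.0.0: MATCH
Selected: next-hop 187.24.38.40 via eth2 (matched /20)


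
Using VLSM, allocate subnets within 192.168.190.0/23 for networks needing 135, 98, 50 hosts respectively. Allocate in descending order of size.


135 hosts -> /24 (254 usable): 192.168.190.0/24
98 hosts -> /25 (126 usable): 192.168.191.0/25
50 hosts -> /26 (62 usable): 192.168.191.128/26
Allocation: 192.168.190.0/24 (135 hosts, 254 usable); 192.168.191.0/25 (98 hosts, 126 usable); 192.168.191.128/26 (50 hosts, 62 usable)


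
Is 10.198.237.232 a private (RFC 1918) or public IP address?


RFC 1918 private ranges:
  10.0.0.0/8 (10.0.0.0 - 10.255.255.255)
  172.16.0.0/12 (172.16.0.0 - 172.31.255.255)
  192.168.0.0/16 (192.168.0.0 - 192.168.255.255)
Private (in 10.0.0.0/8)


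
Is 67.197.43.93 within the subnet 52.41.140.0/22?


Subnet network: 52.41.140.0
Test IP AND mask: 67.197.40.0
No, 67.197.43.93 is not in 52.41.140.0/22


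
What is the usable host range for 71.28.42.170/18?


Network: 71.28.0.0
Broadcast: 71.28.63.255
First usable = network + 1
Last usable = broadcast - 1
Range: 71.28.0.1 to 71.28.63.254


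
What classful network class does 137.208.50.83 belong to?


First octet: 137
Binary: 10001001
10xxxxxx -> Class B (128-191)
Class B, default mask 255.255.0.0 (/16)


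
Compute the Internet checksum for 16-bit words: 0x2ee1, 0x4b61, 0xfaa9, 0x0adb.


Sum all words (with carry folding):
+ 0x2ee1 = 0x2ee1
+ 0x4b61 = 0x7a42
+ 0xfaa9 = 0x74ec
+ 0x0adb = 0x7fc7
One's complement: ~0x7fc7
Checksum = 0x8038


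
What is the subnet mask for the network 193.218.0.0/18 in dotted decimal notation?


/18 means 18 network bits, 14 host bits
Binary: 11111111111111111100000000000000
Mask: 255.255.192.0


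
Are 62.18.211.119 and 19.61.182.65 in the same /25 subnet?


Mask: 255.255.255.128
62.18.211.119 AND mask = 62.18.211.0
19.61.182.65 AND mask = 19.61.182.0
No, different subnets (62.18.211.0 vs 19.61.182.0)


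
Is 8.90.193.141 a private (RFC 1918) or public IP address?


RFC 1918 private ranges:
  10.0.0.0/8 (10.0.0.0 - 10.255.255.255)
  172.16.0.0/12 (172.16.0.0 - 172.31.255.255)
  192.168.0.0/16 (192.168.0.0 - 192.168.255.255)
Public (not in any RFC 1918 range)


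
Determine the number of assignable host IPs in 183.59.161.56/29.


Host bits = 32 - 29 = 3
Total addresses = 2^3 = 8
Usable = total - 2 (network and broadcast)
Usable hosts: 6


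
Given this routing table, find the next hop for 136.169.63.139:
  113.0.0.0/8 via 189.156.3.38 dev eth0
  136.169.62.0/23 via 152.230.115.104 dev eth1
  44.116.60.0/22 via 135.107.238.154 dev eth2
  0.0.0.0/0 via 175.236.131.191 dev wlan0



Longest prefix match for 136.169.63.139:
  /8 113.0.0.0: no
  /23 136.169.62.0: MATCH
  /22 44.116.60.0: no
  /0 0.0.0.0: MATCH
Selected: next-hop 152.230.115.104 via eth1 (matched /23)


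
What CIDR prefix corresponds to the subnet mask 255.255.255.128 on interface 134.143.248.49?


Binary: 11111111.11111111.11111111.10000000
Count leading 1s
Prefix: /25


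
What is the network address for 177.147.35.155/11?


IP:   10110001.10010011.00100011.10011011
Mask: 11111111.11100000.00000000.00000000
AND operation:
Net:  10110001.10000000.00000000.00000000
Network: 177.128.0.0/11


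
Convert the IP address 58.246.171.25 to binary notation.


58 = 00111010
246 = 11110110
171 = 10101011
25 = 00011001
Binary: 00111010.11110110.10101011.00011001


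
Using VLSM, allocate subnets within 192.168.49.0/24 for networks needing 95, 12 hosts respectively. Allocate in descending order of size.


95 hosts -> /25 (126 usable): 192.168.49.0/25
12 hosts -> /28 (14 usable): 192.168.49.128/28
Allocation: 192.168.49.0/25 (95 hosts, 126 usable); 192.168.49.128/28 (12 hosts, 14 usable)


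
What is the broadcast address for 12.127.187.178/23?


Network: 12.127.186.0/23
Host bits = 9
Set all host bits to 1:
Broadcast: 12.127.187.255


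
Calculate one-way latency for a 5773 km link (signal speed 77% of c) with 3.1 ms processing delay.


Speed = 0.77 * 3e5 km/s = 231000 km/s
Propagation delay = 5773 / 231000 = 0.025 s = 24.9913 ms
Processing delay = 3.1 ms
Total one-way latency = 28.0913 ms


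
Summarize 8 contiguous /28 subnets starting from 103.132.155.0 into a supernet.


Original prefix: /28
Number of subnets: 8 = 2^3
New prefix = 28 - 3 = 25
Supernet: 103.132.155.0/25


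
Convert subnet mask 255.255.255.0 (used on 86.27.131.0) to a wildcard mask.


Subnet mask: 255.255.255.0
Wildcard = 255.255.255.255 - subnet mask
255 - 255 = 0
255 - 255 = 0
255 - 255 = 0
255 - 0 = 255
Wildcard: 0.0.0.255


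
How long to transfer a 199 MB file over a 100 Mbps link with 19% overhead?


Effective throughput = 100 * (1 - 19/100) = 81 Mbps
File size in Mb = 199 * 8 = 1592 Mb
Time = 1592 / 81
Time = 19.6543 seconds


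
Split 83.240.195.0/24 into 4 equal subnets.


New prefix = 24 + 2 = 26
Each subnet has 64 addresses
  83.240.195.0/26
  83.240.195.64/26
  83.240.195.128/26
  83.240.195.192/26
Subnets: 83.240.195.0/26, 83.240.195.64/26, 83.240.195.128/26, 83.240.195.192/26


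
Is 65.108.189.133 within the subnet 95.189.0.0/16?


Subnet network: 95.189.0.0
Test IP AND mask: 65.108.0.0
No, 65.108.189.133 is not in 95.189.0.0/16


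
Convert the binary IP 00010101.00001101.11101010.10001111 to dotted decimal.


00010101 = 21
00001101 = 13
11101010 = 234
10001111 = 143
IP: 21.13.234.143


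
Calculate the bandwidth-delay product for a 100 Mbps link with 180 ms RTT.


BDP = bandwidth * RTT
= 100 Mbps * 180 ms
= 100 * 1e6 * 180 / 1000 bits
= 18000000 bits
= 2250000 bytes
= 2197.2656 KB
BDP = 18000000 bits (2250000 bytes)


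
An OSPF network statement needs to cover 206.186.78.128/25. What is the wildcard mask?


Subnet mask: 255.255.255.128
Wildcard = 255.255.255.255 - subnet mask
255 - 255 = 0
255 - 255 = 0
255 - 255 = 0
255 - 128 = 127
Wildcard: 0.0.0.127


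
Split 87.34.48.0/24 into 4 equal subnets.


New prefix = 24 + 2 = 26
Each subnet has 64 addresses
  87.34.48.0/26
  87.34.48.64/26
  87.34.48.128/26
  87.34.48.192/26
Subnets: 87.34.48.0/26, 87.34.48.64/26, 87.34.48.128/26, 87.34.48.192/26


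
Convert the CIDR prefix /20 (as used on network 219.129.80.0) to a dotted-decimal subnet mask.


/20 means 20 network bits, 12 host bits
Binary: 11111111111111111111000000000000
Mask: 255.255.240.0


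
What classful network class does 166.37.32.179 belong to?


First octet: 166
Binary: 10100110
10xxxxxx -> Class B (128-191)
Class B, default mask 255.255.0.0 (/16)


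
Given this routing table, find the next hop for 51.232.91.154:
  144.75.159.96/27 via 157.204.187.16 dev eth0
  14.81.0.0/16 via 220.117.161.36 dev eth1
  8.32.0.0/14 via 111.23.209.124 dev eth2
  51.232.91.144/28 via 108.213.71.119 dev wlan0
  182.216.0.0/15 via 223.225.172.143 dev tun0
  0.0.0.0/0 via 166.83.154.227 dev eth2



Longest prefix match for 51.232.91.154:
  /27 144.75.159.96: no
  /16 14.81.0.0: no
  /14 8.32.0.0: no
  /28 51.232.91.144: MATCH
  /15 182.216.0.0: no
  /0 0.0.0.0: MATCH
Selected: next-hop 108.213.71.119 via wlan0 (matched /28)


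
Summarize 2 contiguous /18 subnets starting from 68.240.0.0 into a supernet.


Original prefix: /18
Number of subnets: 2 = 2^1
New prefix = 18 - 1 = 17
Supernet: 68.240.0.0/17


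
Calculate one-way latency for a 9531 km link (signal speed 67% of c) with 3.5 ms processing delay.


Speed = 0.67 * 3e5 km/s = 201000 km/s
Propagation delay = 9531 / 201000 = 0.0474 s = 47.4179 ms
Processing delay = 3.5 ms
Total one-way latency = 50.9179 ms


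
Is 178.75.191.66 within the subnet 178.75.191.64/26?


Subnet network: 178.75.191.64
Test IP AND mask: 178.75.191.64
Yes, 178.75.191.66 is in 178.75.191.64/26


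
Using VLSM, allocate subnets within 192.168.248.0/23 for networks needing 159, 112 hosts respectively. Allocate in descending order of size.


159 hosts -> /24 (254 usable): 192.168.248.0/24
112 hosts -> /25 (126 usable): 192.168.249.0/25
Allocation: 192.168.248.0/24 (159 hosts, 254 usable); 192.168.249.0/25 (112 hosts, 126 usable)


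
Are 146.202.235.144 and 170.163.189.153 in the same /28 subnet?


Mask: 255.255.255.240
146.202.235.144 AND mask = 146.202.235.144
170.163.189.153 AND mask = 170.163.189.144
No, different subnets (146.202.235.144 vs 170.163.189.144)


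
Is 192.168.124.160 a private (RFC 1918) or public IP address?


RFC 1918 private ranges:
  10.0.0.0/8 (10.0.0.0 - 10.255.255.255)
  172.16.0.0/12 (172.16.0.0 - 172.31.255.255)
  192.168.0.0/16 (192.168.0.0 - 192.168.255.255)
Private (in 192.168.0.0/16)


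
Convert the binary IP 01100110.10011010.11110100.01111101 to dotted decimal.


01100110 = 102
10011010 = 154
11110100 = 244
01111101 = 125
IP: 102.154.244.125


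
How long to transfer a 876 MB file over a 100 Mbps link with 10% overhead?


Effective throughput = 100 * (1 - 10/100) = 90 Mbps
File size in Mb = 876 * 8 = 7008 Mb
Time = 7008 / 90
Time = 77.8667 seconds


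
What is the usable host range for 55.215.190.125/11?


Network: 55.192.0.0
Broadcast: 55.223.255.255
First usable = network + 1
Last usable = broadcast - 1
Range: 55.192.0.1 to 55.223.255.254


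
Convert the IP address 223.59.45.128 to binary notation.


223 = 11011111
59 = 00111011
45 = 00101101
128 = 10000000
Binary: 11011111.00111011.00101101.10000000


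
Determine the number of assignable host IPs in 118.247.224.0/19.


Host bits = 32 - 19 = 13
Total addresses = 2^13 = 8192
Usable = total - 2 (network and broadcast)
Usable hosts: 8190


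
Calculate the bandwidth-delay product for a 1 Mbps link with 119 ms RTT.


BDP = bandwidth * RTT
= 1 Mbps * 119 ms
= 1 * 1e6 * 119 / 1000 bits
= 119000 bits
= 14875 bytes
= 14.5264 KB
BDP = 119000 bits (14875 bytes)


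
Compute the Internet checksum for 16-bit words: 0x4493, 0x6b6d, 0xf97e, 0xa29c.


Sum all words (with carry folding):
+ 0x4493 = 0x4493
+ 0x6b6d = 0xb000
+ 0xf97e = 0xa97f
+ 0xa29c = 0x4c1c
One's complement: ~0x4c1c
Checksum = 0xb3e3


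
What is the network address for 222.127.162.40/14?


IP:   11011110.01111111.10100010.00101000
Mask: 11111111.11111100.00000000.00000000
AND operation:
Net:  11011110.01111100.00000000.00000000
Network: 222.124.0.0/14


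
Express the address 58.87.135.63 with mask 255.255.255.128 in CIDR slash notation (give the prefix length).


Binary: 11111111.11111111.11111111.10000000
Count leading 1s
Prefix: /25


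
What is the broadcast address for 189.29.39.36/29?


Network: 189.29.39.32/29
Host bits = 3
Set all host bits to 1:
Broadcast: 189.29.39.39


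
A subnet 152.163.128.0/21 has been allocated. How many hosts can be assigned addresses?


Host bits = 32 - 21 = 11
Total addresses = 2^11 = 2048
Usable = total - 2 (network and broadcast)
Usable hosts: 2046


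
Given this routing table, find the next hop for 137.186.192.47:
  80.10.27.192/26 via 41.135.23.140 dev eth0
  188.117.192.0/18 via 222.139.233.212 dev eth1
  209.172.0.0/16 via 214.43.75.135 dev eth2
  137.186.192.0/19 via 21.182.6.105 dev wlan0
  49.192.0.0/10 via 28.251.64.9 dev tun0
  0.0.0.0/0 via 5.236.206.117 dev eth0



Longest prefix match for 137.186.192.47:
  /26 80.10.27.192: no
  /18 188.117.192.0: no
  /16 209.172.0.0: no
  /19 137.186.192.0: MATCH
  /10 49.192.0.0: no
  /0 0.0.0.0: MATCH
Selected: next-hop 21.182.6.105 via wlan0 (matched /19)


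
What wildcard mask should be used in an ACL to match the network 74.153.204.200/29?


Subnet mask: 255.255.255.248
Wildcard = 255.255.255.255 - subnet mask
255 - 255 = 0
255 - 255 = 0
255 - 255 = 0
255 - 248 = 7
Wildcard: 0.0.0.7


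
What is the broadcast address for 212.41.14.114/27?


Network: 212.41.14.96/27
Host bits = 5
Set all host bits to 1:
Broadcast: 212.41.14.127


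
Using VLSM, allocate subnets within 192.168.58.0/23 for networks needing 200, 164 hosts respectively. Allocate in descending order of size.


200 hosts -> /24 (254 usable): 192.168.58.0/24
164 hosts -> /24 (254 usable): 192.168.59.0/24
Allocation: 192.168.58.0/24 (200 hosts, 254 usable); 192.168.59.0/24 (164 hosts, 254 usable)


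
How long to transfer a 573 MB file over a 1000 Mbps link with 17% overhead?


Effective throughput = 1000 * (1 - 17/100) = 830 Mbps
File size in Mb = 573 * 8 = 4584 Mb
Time = 4584 / 830
Time = 5.5229 seconds


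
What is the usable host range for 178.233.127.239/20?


Network: 178.233.112.0
Broadcast: 178.233.127.255
First usable = network + 1
Last usable = broadcast - 1
Range: 178.233.112.1 to 178.233.127.254


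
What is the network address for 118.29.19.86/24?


IP:   01110110.00011101.00010011.01010110
Mask: 11111111.11111111.11111111.00000000
AND operation:
Net:  01110110.00011101.00010011.00000000
Network: 118.29.19.0/24


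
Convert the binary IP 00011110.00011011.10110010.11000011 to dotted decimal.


00011110 = 30
00011011 = 27
10110010 = 178
11000011 = 195
IP: 30.27.178.195


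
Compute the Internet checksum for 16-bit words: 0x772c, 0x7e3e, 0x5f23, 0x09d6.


Sum all words (with carry folding):
+ 0x772c = 0x772c
+ 0x7e3e = 0xf56a
+ 0x5f23 = 0x548e
+ 0x09d6 = 0x5e64
One's complement: ~0x5e64
Checksum = 0xa19b


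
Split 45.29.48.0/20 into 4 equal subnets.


New prefix = 20 + 2 = 22
Each subnet has 1024 addresses
  45.29.48.0/22
  45.29.52.0/22
  45.29.56.0/22
  45.29.60.0/22
Subnets: 45.29.48.0/22, 45.29.52.0/22, 45.29.56.0/22, 45.29.60.0/22


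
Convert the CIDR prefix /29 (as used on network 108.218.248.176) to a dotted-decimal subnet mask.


/29 means 29 network bits, 3 host bits
Binary: 11111111111111111111111111111000
Mask: 255.255.255.248


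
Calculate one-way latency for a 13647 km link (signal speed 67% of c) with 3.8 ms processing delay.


Speed = 0.67 * 3e5 km/s = 201000 km/s
Propagation delay = 13647 / 201000 = 0.0679 s = 67.8955 ms
Processing delay = 3.8 ms
Total one-way latency = 71.6955 ms


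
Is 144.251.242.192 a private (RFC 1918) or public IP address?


RFC 1918 private ranges:
  10.0.0.0/8 (10.0.0.0 - 10.255.255.255)
  172.16.0.0/12 (172.16.0.0 - 172.31.255.255)
  192.168.0.0/16 (192.168.0.0 - 192.168.255.255)
Public (not in any RFC 1918 range)


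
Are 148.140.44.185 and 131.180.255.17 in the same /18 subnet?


Mask: 255.255.192.0
148.140.44.185 AND mask = 148.140.0.0
131.180.255.17 AND mask = 131.180.192.0
No, different subnets (148.140.0.0 vs 131.180.192.0)


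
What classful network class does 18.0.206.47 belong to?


First octet: 18
Binary: 00010010
0xxxxxxx -> Class A (1-126)
Class A, default mask 255.0.0.0 (/8)


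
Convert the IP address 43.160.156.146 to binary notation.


43 = 00101011
160 = 10100000
156 = 10011100
146 = 10010010
Binary: 00101011.10100000.10011100.10010010


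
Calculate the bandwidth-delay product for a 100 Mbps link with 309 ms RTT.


BDP = bandwidth * RTT
= 100 Mbps * 309 ms
= 100 * 1e6 * 309 / 1000 bits
= 30900000 bits
= 3862500 bytes
= 3771.9727 KB
BDP = 30900000 bits (3862500 bytes)


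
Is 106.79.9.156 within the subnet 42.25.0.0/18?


Subnet network: 42.25.0.0
Test IP AND mask: 106.79.0.0
No, 106.79.9.156 is not in 42.25.0.0/18


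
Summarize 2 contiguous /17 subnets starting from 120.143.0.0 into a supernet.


Original prefix: /17
Number of subnets: 2 = 2^1
New prefix = 17 - 1 = 16
Supernet: 120.143.0.0/16


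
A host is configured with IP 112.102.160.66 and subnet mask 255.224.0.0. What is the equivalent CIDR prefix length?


Binary: 11111111.11100000.00000000.00000000
Count leading 1s
Prefix: /11


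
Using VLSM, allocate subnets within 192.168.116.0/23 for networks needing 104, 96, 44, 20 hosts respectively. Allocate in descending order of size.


104 hosts -> /25 (126 usable): 192.168.116.0/25
96 hosts -> /25 (126 usable): 192.168.116.128/25
44 hosts -> /26 (62 usable): 192.168.117.0/26
20 hosts -> /27 (30 usable): 192.168.117.64/27
Allocation: 192.168.116.0/25 (104 hosts, 126 usable); 192.168.116.128/25 (96 hosts, 126 usable); 192.168.117.0/26 (44 hosts, 62 usable); 192.168.117.64/27 (20 hosts, 30 usable)


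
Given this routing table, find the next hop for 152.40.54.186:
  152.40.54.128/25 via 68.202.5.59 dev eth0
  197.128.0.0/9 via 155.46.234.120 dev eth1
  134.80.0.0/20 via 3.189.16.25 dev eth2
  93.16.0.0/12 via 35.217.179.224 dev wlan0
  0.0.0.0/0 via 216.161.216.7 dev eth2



Longest prefix match for 152.40.54.186:
  /25 152.40.54.128: MATCH
  /9 197.128.0.0: no
  /20 134.80.0.0: no
  /12 93.16.0.0: no
  /0 0.0.0.0: MATCH
Selected: next-hop 68.202.5.59 via eth0 (matched /25)


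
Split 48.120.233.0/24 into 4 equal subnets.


New prefix = 24 + 2 = 26
Each subnet has 64 addresses
  48.120.233.0/26
  48.120.233.64/26
  48.120.233.128/26
  48.120.233.192/26
Subnets: 48.120.233.0/26, 48.120.233.64/26, 48.120.233.128/26, 48.120.233.192/26


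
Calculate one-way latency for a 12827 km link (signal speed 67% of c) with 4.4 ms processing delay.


Speed = 0.67 * 3e5 km/s = 201000 km/s
Propagation delay = 12827 / 201000 = 0.0638 s = 63.8159 ms
Processing delay = 4.4 ms
Total one-way latency = 68.2159 ms


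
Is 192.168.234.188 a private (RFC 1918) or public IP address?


RFC 1918 private ranges:
  10.0.0.0/8 (10.0.0.0 - 10.255.255.255)
  172.16.0.0/12 (172.16.0.0 - 172.31.255.255)
  192.168.0.0/16 (192.168.0.0 - 192.168.255.255)
Private (in 192.168.0.0/16)


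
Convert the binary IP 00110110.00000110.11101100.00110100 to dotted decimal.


00110110 = 54
00000110 = 6
11101100 = 236
00110100 = 52
IP: 54.6.236.52


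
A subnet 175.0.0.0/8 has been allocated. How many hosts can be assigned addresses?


Host bits = 32 - 8 = 24
Total addresses = 2^24 = 16777216
Usable = total - 2 (network and broadcast)
Usable hosts: 16777214


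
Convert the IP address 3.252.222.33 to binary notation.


3 = 00000011
252 = 11111100
222 = 11011110
33 = 00100001
Binary: 00000011.11111100.11011110.00100001


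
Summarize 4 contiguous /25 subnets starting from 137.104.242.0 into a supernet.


Original prefix: /25
Number of subnets: 4 = 2^2
New prefix = 25 - 2 = 23
Supernet: 137.104.242.0/23


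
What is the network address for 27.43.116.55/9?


IP:   00011011.00101011.01110100.00110111
Mask: 11111111.10000000.00000000.00000000
AND operation:
Net:  00011011.00000000.00000000.00000000
Network: 27.0.0.0/9


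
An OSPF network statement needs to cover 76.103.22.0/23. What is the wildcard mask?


Subnet mask: 255.255.254.0
Wildcard = 255.255.255.255 - subnet mask
255 - 255 = 0
255 - 255 = 0
255 - 254 = 1
255 - 0 = 255
Wildcard: 0.0.1.255


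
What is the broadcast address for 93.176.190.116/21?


Network: 93.176.184.0/21
Host bits = 11
Set all host bits to 1:
Broadcast: 93.176.191.255


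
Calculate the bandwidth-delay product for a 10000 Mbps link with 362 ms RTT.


BDP = bandwidth * RTT
= 10000 Mbps * 362 ms
= 10000 * 1e6 * 362 / 1000 bits
= 3620000000 bits
= 452500000 bytes
= 441894.5312 KB
BDP = 3620000000 bits (452500000 bytes)


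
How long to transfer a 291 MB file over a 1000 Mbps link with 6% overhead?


Effective throughput = 1000 * (1 - 6/100) = 940 Mbps
File size in Mb = 291 * 8 = 2328 Mb
Time = 2328 / 940
Time = 2.4766 seconds


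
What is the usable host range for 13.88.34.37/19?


Network: 13.88.32.0
Broadcast: 13.88.63.255
First usable = network + 1
Last usable = broadcast - 1
Range: 13.88.32.1 to 13.88.63.254


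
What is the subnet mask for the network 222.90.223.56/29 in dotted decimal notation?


/29 means 29 network bits, 3 host bits
Binary: 11111111111111111111111111111000
Mask: 255.255.255.248


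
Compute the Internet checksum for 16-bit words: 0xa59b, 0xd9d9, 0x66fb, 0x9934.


Sum all words (with carry folding):
+ 0xa59b = 0xa59b
+ 0xd9d9 = 0x7f75
+ 0x66fb = 0xe670
+ 0x9934 = 0x7fa5
One's complement: ~0x7fa5
Checksum = 0x805a


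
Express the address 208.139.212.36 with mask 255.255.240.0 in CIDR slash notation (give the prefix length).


Binary: 11111111.11111111.11110000.00000000
Count leading 1s
Prefix: /20


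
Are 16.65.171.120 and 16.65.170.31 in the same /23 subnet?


Mask: 255.255.254.0
16.65.171.120 AND mask = 16.65.170.0
16.65.170.31 AND mask = 16.65.170.0
Yes, same subnet (16.65.170.0)


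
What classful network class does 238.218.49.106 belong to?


First octet: 238
Binary: 11101110
1110xxxx -> Class D (224-239)
Class D (multicast), default mask N/A


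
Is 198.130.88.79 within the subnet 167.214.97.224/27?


Subnet network: 167.214.97.224
Test IP AND mask: 198.130.88.64
No, 198.130.88.79 is not in 167.214.97.224/27


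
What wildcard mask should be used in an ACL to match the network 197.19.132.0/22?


Subnet mask: 255.255.252.0
Wildcard = 255.255.255.255 - subnet mask
255 - 255 = 0
255 - 255 = 0
255 - 252 = 3
255 - 0 = 255
Wildcard: 0.0.3.255


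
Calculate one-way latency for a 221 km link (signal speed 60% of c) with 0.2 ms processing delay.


Speed = 0.6 * 3e5 km/s = 180000 km/s
Propagation delay = 221 / 180000 = 0.0012 s = 1.2278 ms
Processing delay = 0.2 ms
Total one-way latency = 1.4278 ms


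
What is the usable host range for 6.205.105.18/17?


Network: 6.205.0.0
Broadcast: 6.205.127.255
First usable = network + 1
Last usable = broadcast - 1
Range: 6.205.0.1 to 6.205.127.254


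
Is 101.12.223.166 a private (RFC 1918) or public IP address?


RFC 1918 private ranges:
  10.0.0.0/8 (10.0.0.0 - 10.255.255.255)
  172.16.0.0/12 (172.16.0.0 - 172.31.255.255)
  192.168.0.0/16 (192.168.0.0 - 192.168.255.255)
Public (not in any RFC 1918 range)


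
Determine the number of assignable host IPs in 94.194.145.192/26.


Host bits = 32 - 26 = 6
Total addresses = 2^6 = 64
Usable = total - 2 (network and broadcast)
Usable hosts: 62


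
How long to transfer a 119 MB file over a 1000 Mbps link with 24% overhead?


Effective throughput = 1000 * (1 - 24/100) = 760 Mbps
File size in Mb = 119 * 8 = 952 Mb
Time = 952 / 760
Time = 1.2526 seconds


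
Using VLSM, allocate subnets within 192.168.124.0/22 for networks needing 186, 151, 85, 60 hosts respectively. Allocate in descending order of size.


186 hosts -> /24 (254 usable): 192.168.124.0/24
151 hosts -> /24 (254 usable): 192.168.125.0/24
85 hosts -> /25 (126 usable): 192.168.126.0/25
60 hosts -> /26 (62 usable): 192.168.126.128/26
Allocation: 192.168.124.0/24 (186 hosts, 254 usable); 192.168.125.0/24 (151 hosts, 254 usable); 192.168.126.0/25 (85 hosts, 126 usable); 192.168.126.128/26 (60 hosts, 62 usable)


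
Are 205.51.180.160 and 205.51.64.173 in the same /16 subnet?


Mask: 255.255.0.0
205.51.180.160 AND mask = 205.51.0.0
205.51.64.173 AND mask = 205.51.0.0
Yes, same subnet (205.51.0.0)


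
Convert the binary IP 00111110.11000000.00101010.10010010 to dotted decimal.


00111110 = 62
11000000 = 192
00101010 = 42
10010010 = 146
IP: 62.192.42.146


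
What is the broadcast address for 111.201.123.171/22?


Network: 111.201.120.0/22
Host bits = 10
Set all host bits to 1:
Broadcast: 111.201.123.255


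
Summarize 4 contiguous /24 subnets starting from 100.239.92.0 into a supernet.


Original prefix: /24
Number of subnets: 4 = 2^2
New prefix = 24 - 2 = 22
Supernet: 100.239.92.0/22


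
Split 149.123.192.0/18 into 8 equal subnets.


New prefix = 18 + 3 = 21
Each subnet has 2048 addresses
  149.123.192.0/21
  149.123.200.0/21
  149.123.208.0/21
  149.123.216.0/21
  149.123.224.0/21
  149.123.232.0/21
  149.123.240.0/21
  149.123.248.0/21
Subnets: 149.123.192.0/21, 149.123.200.0/21, 149.123.208.0/21, 149.123.216.0/21, 149.123.224.0/21, 149.123.232.0/21, 149.123.240.0/21, 149.123.248.0/21


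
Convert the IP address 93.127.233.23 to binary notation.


93 = 01011101
127 = 01111111
233 = 11101001
23 = 00010111
Binary: 01011101.01111111.11101001.00010111


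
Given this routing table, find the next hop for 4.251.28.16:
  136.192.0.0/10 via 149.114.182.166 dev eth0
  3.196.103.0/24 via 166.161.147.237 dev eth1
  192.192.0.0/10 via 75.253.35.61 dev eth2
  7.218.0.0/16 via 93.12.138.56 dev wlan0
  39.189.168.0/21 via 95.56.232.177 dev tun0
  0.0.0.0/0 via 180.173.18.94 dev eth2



Longest prefix match for 4.251.28.16:
  /10 136.192.0.0: no
  /24 3.196.103.0: no
  /10 192.192.0.0: no
  /16 7.218.0.0: no
  /21 39.189.168.0: no
  /0 0.0.0.0: MATCH
Selected: next-hop 180.173.18.94 via eth2 (matched /0)


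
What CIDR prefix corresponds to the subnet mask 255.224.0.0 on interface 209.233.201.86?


Binary: 11111111.11100000.00000000.00000000
Count leading 1s
Prefix: /11


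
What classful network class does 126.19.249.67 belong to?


First octet: 126
Binary: 01111110
0xxxxxxx -> Class A (1-126)
Class A, default mask 255.0.0.0 (/8)


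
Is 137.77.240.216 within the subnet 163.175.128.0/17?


Subnet network: 163.175.128.0
Test IP AND mask: 137.77.128.0
No, 137.77.240.216 is not in 163.175.128.0/17


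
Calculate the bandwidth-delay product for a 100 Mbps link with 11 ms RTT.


BDP = bandwidth * RTT
= 100 Mbps * 11 ms
= 100 * 1e6 * 11 / 1000 bits
= 1100000 bits
= 137500 bytes
= 134.2773 KB
BDP = 1100000 bits (137500 bytes)


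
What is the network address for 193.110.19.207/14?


IP:   11000001.01101110.00010011.11001111
Mask: 11111111.11111100.00000000.00000000
AND operation:
Net:  11000001.01101100.00000000.00000000
Network: 193.108.0.0/14


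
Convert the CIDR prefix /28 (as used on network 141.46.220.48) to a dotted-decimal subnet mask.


/28 means 28 network bits, 4 host bits
Binary: 11111111111111111111111111110000
Mask: 255.255.255.240


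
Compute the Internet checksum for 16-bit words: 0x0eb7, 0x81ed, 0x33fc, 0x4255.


Sum all words (with carry folding):
+ 0x0eb7 = 0x0eb7
+ 0x81ed = 0x90a4
+ 0x33fc = 0xc4a0
+ 0x4255 = 0x06f6
One's complement: ~0x06f6
Checksum = 0xf909


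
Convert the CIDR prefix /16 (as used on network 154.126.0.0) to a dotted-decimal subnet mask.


/16 means 16 network bits, 16 host bits
Binary: 11111111111111110000000000000000
Mask: 255.255.0.0


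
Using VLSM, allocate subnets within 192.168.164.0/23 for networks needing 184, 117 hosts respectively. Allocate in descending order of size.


184 hosts -> /24 (254 usable): 192.168.164.0/24
117 hosts -> /25 (126 usable): 192.168.165.0/25
Allocation: 192.168.164.0/24 (184 hosts, 254 usable); 192.168.165.0/25 (117 hosts, 126 usable)


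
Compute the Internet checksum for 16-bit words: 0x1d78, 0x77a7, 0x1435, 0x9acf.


Sum all words (with carry folding):
+ 0x1d78 = 0x1d78
+ 0x77a7 = 0x951f
+ 0x1435 = 0xa954
+ 0x9acf = 0x4424
One's complement: ~0x4424
Checksum = 0xbbdb


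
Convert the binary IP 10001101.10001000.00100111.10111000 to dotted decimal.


10001101 = 141
10001000 = 136
00100111 = 39
10111000 = 184
IP: 141.136.39.184


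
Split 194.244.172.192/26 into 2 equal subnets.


New prefix = 26 + 1 = 27
Each subnet has 32 addresses
  194.244.172.192/27
  194.244.172.224/27
Subnets: 194.244.172.192/27, 194.244.172.224/27


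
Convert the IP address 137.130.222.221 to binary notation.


137 = 10001001
130 = 10000010
222 = 11011110
221 = 11011101
Binary: 10001001.10000010.11011110.11011101


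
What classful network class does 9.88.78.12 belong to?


First octet: 9
Binary: 00001001
0xxxxxxx -> Class A (1-126)
Class A, default mask 255.0.0.0 (/8)
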